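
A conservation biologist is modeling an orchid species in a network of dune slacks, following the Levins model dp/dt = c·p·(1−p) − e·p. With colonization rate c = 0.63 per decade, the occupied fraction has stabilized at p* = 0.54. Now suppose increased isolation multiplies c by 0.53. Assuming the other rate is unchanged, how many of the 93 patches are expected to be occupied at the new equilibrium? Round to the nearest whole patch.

12

Balance c(1−p*) = e gives e = 0.63×(1 − 0.54000) = 0.28980.
New p* = 1 − e/c = 1 − 0.28980/0.33390 = 0.13208.
Expected occupied = 93 × 0.13208 = 12.28 ≈ 12.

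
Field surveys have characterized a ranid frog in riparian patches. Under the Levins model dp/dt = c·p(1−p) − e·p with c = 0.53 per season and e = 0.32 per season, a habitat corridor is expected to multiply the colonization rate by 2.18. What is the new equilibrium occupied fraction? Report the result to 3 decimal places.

Before: p* = 1 − 0.32/0.53 = 0.3962.
After the change, c = 1.1554, e = 0.32, so p* = 1 − 0.32/1.1554 = 0.7230.

0.723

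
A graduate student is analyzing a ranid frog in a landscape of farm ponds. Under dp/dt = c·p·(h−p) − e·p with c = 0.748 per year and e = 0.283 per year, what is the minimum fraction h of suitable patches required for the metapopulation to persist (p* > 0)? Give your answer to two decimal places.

0.38

p* = h − e/c is positive only when h > e/c.
h_min = e/c = 0.283/0.748 = 0.3783.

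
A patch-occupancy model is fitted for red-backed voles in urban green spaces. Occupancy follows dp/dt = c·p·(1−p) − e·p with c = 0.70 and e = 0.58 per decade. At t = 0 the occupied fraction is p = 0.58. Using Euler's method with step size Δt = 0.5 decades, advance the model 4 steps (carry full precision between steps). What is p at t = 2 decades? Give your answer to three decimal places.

0.367

Update rule: p ← p + [c·p·(1−p) − e·p]·Δt with Δt = 0.5.
p: 0.58000 → 0.49706  (Δp = -0.08294)
p: 0.49706 → 0.44041  (Δp = -0.05665)
p: 0.44041 → 0.39895  (Δp = -0.04146)
p: 0.39895 → 0.36718  (Δp = -0.03177)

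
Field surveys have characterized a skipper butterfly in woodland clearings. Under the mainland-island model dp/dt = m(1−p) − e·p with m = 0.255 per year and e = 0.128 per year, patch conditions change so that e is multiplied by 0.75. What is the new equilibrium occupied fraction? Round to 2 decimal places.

Before: p* = 0.255/(0.255+0.128) = 0.6658.
After: m = 0.255, e = 0.096; p* = 0.255/0.3510 = 0.7265.

0.73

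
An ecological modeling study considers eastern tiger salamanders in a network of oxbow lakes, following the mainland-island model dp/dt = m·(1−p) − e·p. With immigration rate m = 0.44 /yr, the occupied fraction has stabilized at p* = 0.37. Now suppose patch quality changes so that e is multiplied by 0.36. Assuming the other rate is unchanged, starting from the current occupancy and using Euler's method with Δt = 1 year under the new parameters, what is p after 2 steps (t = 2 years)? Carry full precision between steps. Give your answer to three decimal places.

0.599

Balance m(1−p*) = e·p* gives e = m(1−p*)/p* = 0.44×0.63000/0.37000 = 0.74919.
Starting from p₀ = 0.37000; update p ← p + (dp/dt)·Δt with the new parameters.
t = 1: p = 0.37000 + (+0.17741) = 0.54741
t = 2: p = 0.54741 + (+0.05150) = 0.59891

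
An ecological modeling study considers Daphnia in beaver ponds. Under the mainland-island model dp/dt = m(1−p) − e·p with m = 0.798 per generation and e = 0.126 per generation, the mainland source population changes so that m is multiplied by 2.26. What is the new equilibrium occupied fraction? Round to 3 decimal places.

0.935

Before: p* = 0.798/(0.798+0.126) = 0.8636.
After: m = 1.80348, e = 0.126; p* = 1.80348/1.9295 = 0.9347.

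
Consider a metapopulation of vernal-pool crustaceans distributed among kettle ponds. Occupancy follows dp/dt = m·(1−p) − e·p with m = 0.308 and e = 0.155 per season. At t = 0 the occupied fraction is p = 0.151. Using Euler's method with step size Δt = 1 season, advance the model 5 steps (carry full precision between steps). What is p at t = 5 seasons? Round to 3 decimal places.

Update rule: p ← p + [m·(1−p) − e·p]·Δt with Δt = 1.
p: 0.15100 → 0.38909  (Δp = +0.23809)
p: 0.38909 → 0.51694  (Δp = +0.12785)
p: 0.51694 → 0.58560  (Δp = +0.06866)
p: 0.58560 → 0.62247  (Δp = +0.03687)
p: 0.62247 → 0.64226  (Δp = +0.01980)

0.642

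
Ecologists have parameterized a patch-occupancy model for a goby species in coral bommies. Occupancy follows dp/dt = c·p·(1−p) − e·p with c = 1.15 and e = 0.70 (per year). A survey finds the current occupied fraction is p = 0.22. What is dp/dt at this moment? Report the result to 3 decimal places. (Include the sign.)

0.043

Colonization term: c·p·(1−p) = 1.15×0.22×0.7800 = 0.19734.
Extinction term: e·p = 0.15400.
dp/dt = 0.19734 − 0.15400 = 0.04334.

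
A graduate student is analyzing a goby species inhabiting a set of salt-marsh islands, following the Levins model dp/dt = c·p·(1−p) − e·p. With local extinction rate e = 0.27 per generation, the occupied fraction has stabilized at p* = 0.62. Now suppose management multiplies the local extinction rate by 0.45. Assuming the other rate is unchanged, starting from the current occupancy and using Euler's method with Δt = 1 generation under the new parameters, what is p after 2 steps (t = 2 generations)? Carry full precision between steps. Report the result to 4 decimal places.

Balance c(1−p*) = e gives c = e/(1 − 0.62000) = 0.27/0.38000 = 0.71053.
Starting from p₀ = 0.62000; update p ← p + (dp/dt)·Δt with the new parameters.
  1  |  dp/dt·Δt = +0.092070  |  p_1 = 0.712070
  2  |  dp/dt·Δt = +0.059160  |  p_2 = 0.771230

0.7712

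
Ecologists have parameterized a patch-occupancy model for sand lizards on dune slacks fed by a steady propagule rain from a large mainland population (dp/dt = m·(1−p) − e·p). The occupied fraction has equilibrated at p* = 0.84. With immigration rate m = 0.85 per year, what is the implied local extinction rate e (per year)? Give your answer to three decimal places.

0.162

At equilibrium m(1−p*) = e·p*, so e = m(1−p*)/p*.
e = 0.85 × 0.1600 / 0.84 = 0.1619.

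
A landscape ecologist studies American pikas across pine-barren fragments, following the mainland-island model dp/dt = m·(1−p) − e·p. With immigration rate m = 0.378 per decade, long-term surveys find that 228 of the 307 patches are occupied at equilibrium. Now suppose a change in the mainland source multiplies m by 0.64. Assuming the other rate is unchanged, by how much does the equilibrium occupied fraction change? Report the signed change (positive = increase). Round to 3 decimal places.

-0.094

Observed p* = 228/307 = 0.74267.
Balance m(1−p*) = e·p* gives e = m(1−p*)/p* = 0.378×0.25733/0.74267 = 0.13097.
New p* = m/(m+e) = 0.24192/(0.24192+0.13097) = 0.64877.
Δp* = 0.64877 − 0.74267 = -0.09390.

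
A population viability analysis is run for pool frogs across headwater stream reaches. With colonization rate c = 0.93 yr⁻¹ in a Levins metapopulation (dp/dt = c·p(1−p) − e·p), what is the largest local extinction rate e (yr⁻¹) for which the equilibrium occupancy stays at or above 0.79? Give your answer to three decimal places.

1 − e/c ≥ 0.79 ⇒ e ≤ c(1 − 0.79) = 0.93 × 0.2100.
e_max = 0.1953.

0.195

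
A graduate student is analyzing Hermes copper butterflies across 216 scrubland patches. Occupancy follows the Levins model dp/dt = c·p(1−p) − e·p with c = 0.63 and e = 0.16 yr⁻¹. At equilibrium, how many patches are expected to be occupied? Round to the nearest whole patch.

p* = 1 − e/c = 1 − 0.16/0.63 = 0.7460.
Expected occupied patches = N × p* = 216 × 0.7460 = 161.14 ≈ 161.

161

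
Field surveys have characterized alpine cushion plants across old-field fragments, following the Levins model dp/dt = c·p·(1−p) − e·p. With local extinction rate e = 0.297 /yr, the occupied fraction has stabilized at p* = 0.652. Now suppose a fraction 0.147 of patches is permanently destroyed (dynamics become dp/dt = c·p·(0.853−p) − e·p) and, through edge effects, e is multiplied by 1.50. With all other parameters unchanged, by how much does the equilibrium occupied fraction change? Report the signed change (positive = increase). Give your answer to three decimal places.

Balance c(1−p*) = e gives c = e/(1 − 0.65200) = 0.297/0.34800 = 0.85345.
New p* = 0.853 − e/c = 0.853 − 0.44550/0.85345 = 0.33100.
Δp* = 0.33100 − 0.65200 = -0.32100.

-0.321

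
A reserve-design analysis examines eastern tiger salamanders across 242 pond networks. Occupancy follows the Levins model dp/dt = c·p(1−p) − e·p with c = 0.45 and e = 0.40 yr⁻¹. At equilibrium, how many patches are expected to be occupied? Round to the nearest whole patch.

p* = 1 − e/c = 1 − 0.40/0.45 = 0.1111.
Expected occupied patches = N × p* = 242 × 0.1111 = 26.89 ≈ 27.

27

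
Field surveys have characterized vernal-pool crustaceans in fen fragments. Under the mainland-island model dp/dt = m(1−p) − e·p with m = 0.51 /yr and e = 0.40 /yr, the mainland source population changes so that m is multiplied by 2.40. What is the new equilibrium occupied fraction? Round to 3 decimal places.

0.754

Before: p* = 0.51/(0.51+0.40) = 0.5604.
After: m = 1.224, e = 0.4; p* = 1.224/1.6240 = 0.7537.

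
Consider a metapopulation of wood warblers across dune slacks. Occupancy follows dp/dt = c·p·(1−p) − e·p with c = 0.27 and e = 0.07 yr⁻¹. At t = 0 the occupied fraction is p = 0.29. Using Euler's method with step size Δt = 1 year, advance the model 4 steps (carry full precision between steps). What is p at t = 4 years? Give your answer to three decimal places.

Update rule: p ← p + [c·p·(1−p) − e·p]·Δt with Δt = 1.
p: 0.29000 → 0.32529  (Δp = +0.03529)
p: 0.32529 → 0.36178  (Δp = +0.03649)
p: 0.36178 → 0.39880  (Δp = +0.03702)
p: 0.39880 → 0.43562  (Δp = +0.03682)

0.436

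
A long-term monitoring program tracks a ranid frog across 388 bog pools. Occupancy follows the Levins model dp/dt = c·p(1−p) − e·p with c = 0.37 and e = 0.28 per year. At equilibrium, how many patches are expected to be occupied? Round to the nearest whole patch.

94

p* = 1 − e/c = 1 − 0.28/0.37 = 0.2432.
Expected occupied patches = N × p* = 388 × 0.2432 = 94.38 ≈ 94.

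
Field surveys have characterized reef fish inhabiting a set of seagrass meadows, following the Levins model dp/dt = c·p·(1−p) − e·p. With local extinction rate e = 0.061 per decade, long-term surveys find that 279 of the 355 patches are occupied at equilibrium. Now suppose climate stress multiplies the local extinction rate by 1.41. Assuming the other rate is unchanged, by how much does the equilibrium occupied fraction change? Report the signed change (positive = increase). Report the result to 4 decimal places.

-0.0878

Observed p* = 279/355 = 0.78592.
Balance c(1−p*) = e gives c = e/(1 − 0.78592) = 0.061/0.21408 = 0.28494.
New p* = 1 − e/c = 1 − 0.08601/0.28494 = 0.69815.
Δp* = 0.69815 − 0.78592 = -0.08777.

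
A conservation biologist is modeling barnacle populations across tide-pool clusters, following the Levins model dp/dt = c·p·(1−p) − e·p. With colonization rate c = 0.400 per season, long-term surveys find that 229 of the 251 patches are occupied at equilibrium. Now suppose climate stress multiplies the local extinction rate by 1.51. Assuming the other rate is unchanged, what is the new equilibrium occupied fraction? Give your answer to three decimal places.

0.868

Observed p* = 229/251 = 0.91235.
Balance c(1−p*) = e gives e = 0.400×(1 − 0.91235) = 0.03506.
New p* = 1 − e/c = 1 − 0.05294/0.40000 = 0.86765.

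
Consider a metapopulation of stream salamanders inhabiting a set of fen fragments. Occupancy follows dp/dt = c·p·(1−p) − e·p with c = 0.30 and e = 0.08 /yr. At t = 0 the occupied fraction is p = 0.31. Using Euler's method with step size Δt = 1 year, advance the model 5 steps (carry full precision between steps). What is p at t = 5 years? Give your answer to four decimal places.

0.5061

Update rule: p ← p + [c·p·(1−p) − e·p]·Δt with Δt = 1.
  1  |  dp/dt·Δt = +0.039370  |  p_1 = 0.349370
  2  |  dp/dt·Δt = +0.040244  |  p_2 = 0.389614
  3  |  dp/dt·Δt = +0.040175  |  p_3 = 0.429789
  4  |  dp/dt·Δt = +0.039138  |  p_4 = 0.468927
  5  |  dp/dt·Δt = +0.037196  |  p_5 = 0.506123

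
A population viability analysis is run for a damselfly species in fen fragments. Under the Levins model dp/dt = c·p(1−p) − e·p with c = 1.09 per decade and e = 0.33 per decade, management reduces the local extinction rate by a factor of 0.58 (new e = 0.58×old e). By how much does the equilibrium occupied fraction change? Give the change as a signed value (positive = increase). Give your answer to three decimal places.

Before: p* = 1 − 0.33/1.09 = 0.6972.
After the change, c = 1.09, e = 0.1914, so p* = 1 − 0.1914/1.09 = 0.8244.
Δp* = 0.8244 − 0.6972 = +0.1272.

0.127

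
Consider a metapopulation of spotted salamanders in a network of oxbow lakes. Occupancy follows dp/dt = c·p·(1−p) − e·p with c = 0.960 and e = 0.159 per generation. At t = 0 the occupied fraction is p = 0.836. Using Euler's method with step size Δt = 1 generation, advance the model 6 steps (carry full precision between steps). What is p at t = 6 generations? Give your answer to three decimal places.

0.834

Update rule: p ← p + [c·p·(1−p) − e·p]·Δt with Δt = 1.
  1  |  dp/dt·Δt = -0.001304  |  p_1 = 0.834696
  2  |  dp/dt·Δt = -0.000257  |  p_2 = 0.834439
  3  |  dp/dt·Δt = -0.000051  |  p_3 = 0.834388
  4  |  dp/dt·Δt = -0.000010  |  p_4 = 0.834378
  5  |  dp/dt·Δt = -0.000002  |  p_5 = 0.834376
  6  |  dp/dt·Δt = -0.000000  |  p_6 = 0.834375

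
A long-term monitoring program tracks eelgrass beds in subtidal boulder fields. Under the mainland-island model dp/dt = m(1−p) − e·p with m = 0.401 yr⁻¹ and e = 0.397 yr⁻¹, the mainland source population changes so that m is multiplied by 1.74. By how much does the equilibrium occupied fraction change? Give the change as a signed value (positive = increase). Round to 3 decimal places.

0.135

Before: p* = 0.401/(0.401+0.397) = 0.5025.
After: m = 0.69774, e = 0.397; p* = 0.69774/1.0947 = 0.6374.
Δp* = 0.6374 − 0.5025 = +0.1349.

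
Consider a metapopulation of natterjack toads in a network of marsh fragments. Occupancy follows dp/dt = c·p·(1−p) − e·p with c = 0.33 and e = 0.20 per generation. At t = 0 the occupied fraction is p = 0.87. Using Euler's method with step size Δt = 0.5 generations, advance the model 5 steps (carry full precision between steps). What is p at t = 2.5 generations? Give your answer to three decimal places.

0.638

Update rule: p ← p + [c·p·(1−p) − e·p]·Δt with Δt = 0.5.
t = 0.5: p = 0.87000 + (-0.06834) = 0.80166
t = 1: p = 0.80166 + (-0.05393) = 0.74773
t = 1.5: p = 0.74773 + (-0.04365) = 0.70408
t = 2: p = 0.70408 + (-0.03603) = 0.66805
t = 2.5: p = 0.66805 + (-0.03021) = 0.63784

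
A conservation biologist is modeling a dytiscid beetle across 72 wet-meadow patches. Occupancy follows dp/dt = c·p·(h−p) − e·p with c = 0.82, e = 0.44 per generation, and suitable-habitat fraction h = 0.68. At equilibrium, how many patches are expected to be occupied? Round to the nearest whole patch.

10

p* = h − e/c = 0.68 − 0.5366 = 0.1434.
Expected occupied patches = N × p* = 72 × 0.1434 = 10.33 ≈ 10.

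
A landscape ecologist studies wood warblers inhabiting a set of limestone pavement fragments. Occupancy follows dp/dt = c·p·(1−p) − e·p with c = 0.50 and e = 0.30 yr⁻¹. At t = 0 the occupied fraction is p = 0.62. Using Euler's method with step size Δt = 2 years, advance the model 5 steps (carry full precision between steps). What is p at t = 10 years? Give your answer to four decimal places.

Update rule: p ← p + [c·p·(1−p) − e·p]·Δt with Δt = 2.
p: 0.62000 → 0.48360  (Δp = -0.13640)
p: 0.48360 → 0.44317  (Δp = -0.04043)
p: 0.44317 → 0.42404  (Δp = -0.01913)
p: 0.42404 → 0.41385  (Δp = -0.01019)
p: 0.41385 → 0.40812  (Δp = -0.00573)

0.4081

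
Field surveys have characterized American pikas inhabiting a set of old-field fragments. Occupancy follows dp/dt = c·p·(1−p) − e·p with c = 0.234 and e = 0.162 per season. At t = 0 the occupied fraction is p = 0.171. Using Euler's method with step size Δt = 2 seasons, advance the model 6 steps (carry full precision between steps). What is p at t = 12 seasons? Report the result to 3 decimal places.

0.231

Update rule: p ← p + [c·p·(1−p) − e·p]·Δt with Δt = 2.
step 1: Δp = +0.01094, p = 0.18194
step 2: Δp = +0.01071, p = 0.19265
step 3: Δp = +0.01037, p = 0.20302
step 4: Δp = +0.00995, p = 0.21296
step 5: Δp = +0.00944, p = 0.22241
step 6: Δp = +0.00888, p = 0.23128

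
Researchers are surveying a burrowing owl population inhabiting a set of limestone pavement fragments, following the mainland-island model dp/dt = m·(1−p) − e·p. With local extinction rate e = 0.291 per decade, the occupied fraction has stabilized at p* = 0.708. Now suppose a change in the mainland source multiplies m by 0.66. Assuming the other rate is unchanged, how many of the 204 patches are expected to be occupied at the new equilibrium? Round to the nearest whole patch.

Balance m(1−p*) = e·p* gives m = e·p*/(1−p*) = 0.291×0.70800/0.29200 = 0.70558.
New p* = m/(m+e) = 0.46568/(0.46568+0.29100) = 0.61543.
Expected occupied = 204 × 0.61543 = 125.55 ≈ 126.

126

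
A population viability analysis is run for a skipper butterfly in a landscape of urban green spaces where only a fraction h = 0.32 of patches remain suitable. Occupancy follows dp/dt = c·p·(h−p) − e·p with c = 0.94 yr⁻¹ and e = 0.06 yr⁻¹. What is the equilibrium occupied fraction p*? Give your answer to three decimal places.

0.256

Setting dp/dt = 0 and dividing by p* gives c·(h−p*) = e.
So p* = h − e/c = 0.32 − 0.06/0.94 = 0.32 − 0.0638 = 0.2562.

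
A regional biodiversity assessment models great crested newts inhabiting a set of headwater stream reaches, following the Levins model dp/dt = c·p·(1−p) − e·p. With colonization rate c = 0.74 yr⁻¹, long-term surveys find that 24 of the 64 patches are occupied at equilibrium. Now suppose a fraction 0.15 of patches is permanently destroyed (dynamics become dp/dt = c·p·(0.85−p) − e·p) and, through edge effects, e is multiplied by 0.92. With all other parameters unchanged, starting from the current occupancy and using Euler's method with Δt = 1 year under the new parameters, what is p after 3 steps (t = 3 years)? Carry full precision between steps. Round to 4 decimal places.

Observed p* = 24/64 = 0.37500.
Balance c(1−p*) = e gives e = 0.74×(1 − 0.37500) = 0.46250.
Starting from p₀ = 0.37500; update p ← p + (dp/dt)·Δt with the new parameters.
t = 1: p = 0.37500 + (-0.02775) = 0.34725
t = 2: p = 0.34725 + (-0.01857) = 0.32868
t = 3: p = 0.32868 + (-0.01306) = 0.31563

0.3156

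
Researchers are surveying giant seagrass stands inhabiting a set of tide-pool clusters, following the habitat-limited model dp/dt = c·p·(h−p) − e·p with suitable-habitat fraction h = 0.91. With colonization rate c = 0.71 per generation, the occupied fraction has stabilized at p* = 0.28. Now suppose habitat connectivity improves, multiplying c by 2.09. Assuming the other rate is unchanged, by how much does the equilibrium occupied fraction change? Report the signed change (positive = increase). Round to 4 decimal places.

0.3286

Balance c(h−p*) = e gives e = 0.71×(0.91 − 0.28000) = 0.44730.
New p* = 0.91 − e/c = 0.91 − 0.44730/1.48390 = 0.60856.
Δp* = 0.60856 − 0.28000 = +0.32856.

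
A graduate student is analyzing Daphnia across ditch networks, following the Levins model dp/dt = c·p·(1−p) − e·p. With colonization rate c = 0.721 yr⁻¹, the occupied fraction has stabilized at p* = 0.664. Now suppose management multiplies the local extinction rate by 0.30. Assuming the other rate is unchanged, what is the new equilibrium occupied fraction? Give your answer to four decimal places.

Balance c(1−p*) = e gives e = 0.721×(1 − 0.66400) = 0.24226.
New p* = 1 − e/c = 1 − 0.07268/0.72100 = 0.89920.

0.8992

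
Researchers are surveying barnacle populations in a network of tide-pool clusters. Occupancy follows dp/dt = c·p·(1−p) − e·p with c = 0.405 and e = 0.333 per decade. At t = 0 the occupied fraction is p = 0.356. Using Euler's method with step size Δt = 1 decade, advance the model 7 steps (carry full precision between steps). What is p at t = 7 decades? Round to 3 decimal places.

0.250

Update rule: p ← p + [c·p·(1−p) − e·p]·Δt with Δt = 1.
t = 1: p = 0.35600 + (-0.02570) = 0.33030
t = 2: p = 0.33030 + (-0.02040) = 0.30990
t = 3: p = 0.30990 + (-0.01658) = 0.29332
t = 4: p = 0.29332 + (-0.01373) = 0.27959
t = 5: p = 0.27959 + (-0.01153) = 0.26806
t = 6: p = 0.26806 + (-0.00980) = 0.25826
t = 7: p = 0.25826 + (-0.00842) = 0.24984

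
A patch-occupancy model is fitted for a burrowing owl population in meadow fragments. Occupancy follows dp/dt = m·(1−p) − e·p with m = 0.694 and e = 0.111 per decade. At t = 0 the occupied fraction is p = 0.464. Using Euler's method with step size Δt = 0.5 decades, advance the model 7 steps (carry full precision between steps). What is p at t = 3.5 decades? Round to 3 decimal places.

Update rule: p ← p + [m·(1−p) − e·p]·Δt with Δt = 0.5.
  1  |  dp/dt·Δt = +0.160240  |  p_1 = 0.624240
  2  |  dp/dt·Δt = +0.095743  |  p_2 = 0.719983
  3  |  dp/dt·Δt = +0.057207  |  p_3 = 0.777190
  4  |  dp/dt·Δt = +0.034181  |  p_4 = 0.811371
  5  |  dp/dt·Δt = +0.020423  |  p_5 = 0.831794
  6  |  dp/dt·Δt = +0.012203  |  p_6 = 0.843997
  7  |  dp/dt·Δt = +0.007291  |  p_7 = 0.851288

0.851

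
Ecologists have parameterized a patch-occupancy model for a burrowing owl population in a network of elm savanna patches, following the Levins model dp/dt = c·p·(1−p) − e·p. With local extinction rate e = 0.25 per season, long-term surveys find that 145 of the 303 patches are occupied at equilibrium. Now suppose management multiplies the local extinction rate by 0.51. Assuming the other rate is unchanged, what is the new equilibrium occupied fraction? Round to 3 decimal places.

0.734

Observed p* = 145/303 = 0.47855.
Balance c(1−p*) = e gives c = e/(1 − 0.47855) = 0.25/0.52145 = 0.47943.
New p* = 1 − e/c = 1 − 0.12750/0.47943 = 0.73406.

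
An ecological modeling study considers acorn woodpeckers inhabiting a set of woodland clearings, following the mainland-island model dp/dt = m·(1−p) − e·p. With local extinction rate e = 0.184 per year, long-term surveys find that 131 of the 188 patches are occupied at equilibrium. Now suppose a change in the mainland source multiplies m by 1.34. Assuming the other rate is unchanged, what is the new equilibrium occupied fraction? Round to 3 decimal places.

0.755

Observed p* = 131/188 = 0.69681.
Balance m(1−p*) = e·p* gives m = e·p*/(1−p*) = 0.184×0.69681/0.30319 = 0.42288.
New p* = m/(m+e) = 0.56666/(0.56666+0.18400) = 0.75488.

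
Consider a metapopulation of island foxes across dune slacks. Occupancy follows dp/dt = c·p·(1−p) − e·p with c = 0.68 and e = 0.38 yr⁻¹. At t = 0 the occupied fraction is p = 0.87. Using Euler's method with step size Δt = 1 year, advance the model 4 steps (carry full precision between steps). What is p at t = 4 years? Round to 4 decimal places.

Update rule: p ← p + [c·p·(1−p) − e·p]·Δt with Δt = 1.
step 1: Δp = -0.25369, p = 0.61631
step 2: Δp = -0.07340, p = 0.54291
step 3: Δp = -0.03756, p = 0.50535
step 4: Δp = -0.02205, p = 0.48330

0.4833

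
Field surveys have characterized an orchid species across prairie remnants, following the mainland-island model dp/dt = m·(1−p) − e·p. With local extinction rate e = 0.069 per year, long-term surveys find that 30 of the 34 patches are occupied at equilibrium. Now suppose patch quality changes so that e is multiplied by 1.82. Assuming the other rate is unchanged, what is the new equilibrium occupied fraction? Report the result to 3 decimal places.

0.805

Observed p* = 30/34 = 0.88235.
Balance m(1−p*) = e·p* gives m = e·p*/(1−p*) = 0.069×0.88235/0.11765 = 0.51749.
New p* = m/(m+e) = 0.51749/(0.51749+0.12558) = 0.80472.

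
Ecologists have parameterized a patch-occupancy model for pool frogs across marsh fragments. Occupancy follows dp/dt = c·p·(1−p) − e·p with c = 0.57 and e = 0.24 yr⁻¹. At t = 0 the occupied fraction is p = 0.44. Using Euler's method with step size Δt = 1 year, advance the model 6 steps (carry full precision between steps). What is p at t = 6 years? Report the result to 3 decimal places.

Update rule: p ← p + [c·p·(1−p) − e·p]·Δt with Δt = 1.
p: 0.44000 → 0.47485  (Δp = +0.03485)
p: 0.47485 → 0.50302  (Δp = +0.02818)
p: 0.50302 → 0.52479  (Δp = +0.02177)
p: 0.52479 → 0.54099  (Δp = +0.01620)
p: 0.54099 → 0.55270  (Δp = +0.01170)
p: 0.55270 → 0.56097  (Δp = +0.00827)

0.561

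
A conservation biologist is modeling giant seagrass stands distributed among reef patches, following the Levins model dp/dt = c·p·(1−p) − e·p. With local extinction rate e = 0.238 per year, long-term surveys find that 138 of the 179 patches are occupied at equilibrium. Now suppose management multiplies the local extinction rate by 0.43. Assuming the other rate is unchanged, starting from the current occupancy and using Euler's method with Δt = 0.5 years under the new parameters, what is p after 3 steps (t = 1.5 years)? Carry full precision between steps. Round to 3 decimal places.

0.877

Observed p* = 138/179 = 0.77095.
Balance c(1−p*) = e gives c = e/(1 − 0.77095) = 0.238/0.22905 = 1.03907.
Starting from p₀ = 0.77095; update p ← p + (dp/dt)·Δt with the new parameters.
step 1: Δp = +0.05229, p = 0.82324
step 2: Δp = +0.03347, p = 0.85672
step 3: Δp = +0.01994, p = 0.87665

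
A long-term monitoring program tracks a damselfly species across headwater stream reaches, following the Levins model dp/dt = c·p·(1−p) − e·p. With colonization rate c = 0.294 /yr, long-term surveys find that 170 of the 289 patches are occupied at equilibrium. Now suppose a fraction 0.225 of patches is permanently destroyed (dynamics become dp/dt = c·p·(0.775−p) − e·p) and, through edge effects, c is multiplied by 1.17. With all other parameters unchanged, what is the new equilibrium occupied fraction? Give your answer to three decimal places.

0.423

Observed p* = 170/289 = 0.58824.
Balance c(1−p*) = e gives e = 0.294×(1 − 0.58824) = 0.12106.
New p* = 0.775 − e/c = 0.775 − 0.12106/0.34398 = 0.42306.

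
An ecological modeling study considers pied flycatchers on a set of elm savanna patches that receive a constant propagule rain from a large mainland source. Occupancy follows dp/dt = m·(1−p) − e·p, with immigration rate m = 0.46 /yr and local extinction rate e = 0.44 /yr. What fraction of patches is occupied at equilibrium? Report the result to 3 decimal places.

0.511

Setting dp/dt = 0: m − m·p* = e·p*, so m = (m+e)·p*.
p* = m/(m+e) = 0.46/(0.46+0.44) = 0.46/0.9000 = 0.5111.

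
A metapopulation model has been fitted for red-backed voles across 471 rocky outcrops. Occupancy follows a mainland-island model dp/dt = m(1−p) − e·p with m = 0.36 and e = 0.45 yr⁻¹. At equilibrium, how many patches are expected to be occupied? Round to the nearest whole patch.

p* = m/(m+e) = 0.36/0.8100 = 0.4444.
Expected occupied patches = N × p* = 471 × 0.4444 = 209.33 ≈ 209.

209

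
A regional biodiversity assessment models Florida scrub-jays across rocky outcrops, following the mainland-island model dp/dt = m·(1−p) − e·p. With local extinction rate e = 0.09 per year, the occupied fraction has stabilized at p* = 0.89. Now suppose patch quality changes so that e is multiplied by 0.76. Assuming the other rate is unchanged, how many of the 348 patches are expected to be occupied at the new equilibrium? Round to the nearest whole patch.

318

Balance m(1−p*) = e·p* gives m = e·p*/(1−p*) = 0.09×0.89000/0.11000 = 0.72818.
New p* = m/(m+e) = 0.72818/(0.72818+0.06840) = 0.91413.
Expected occupied = 348 × 0.91413 = 318.12 ≈ 318.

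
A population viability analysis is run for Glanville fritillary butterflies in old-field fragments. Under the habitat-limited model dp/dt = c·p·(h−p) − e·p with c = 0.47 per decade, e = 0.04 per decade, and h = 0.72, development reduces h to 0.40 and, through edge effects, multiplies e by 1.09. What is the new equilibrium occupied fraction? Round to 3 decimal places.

0.307

Before: p* = h − e/c = 0.72 − 0.04/0.47 = 0.72 − 0.0851 = 0.6349.
After: c = 0.47, e = 0.0436, h = 0.40; p* = 0.40 − 0.0436/0.47 = 0.3072.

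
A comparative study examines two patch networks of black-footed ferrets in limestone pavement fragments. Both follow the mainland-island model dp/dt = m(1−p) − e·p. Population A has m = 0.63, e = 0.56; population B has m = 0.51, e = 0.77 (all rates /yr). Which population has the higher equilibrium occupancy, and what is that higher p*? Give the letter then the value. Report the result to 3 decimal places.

A, 0.529

A: p*_A = m/(m+e) = 0.63/1.1900 = 0.5294.
B: p*_B = 0.51/1.2800 = 0.3984.
A is higher at 0.5294.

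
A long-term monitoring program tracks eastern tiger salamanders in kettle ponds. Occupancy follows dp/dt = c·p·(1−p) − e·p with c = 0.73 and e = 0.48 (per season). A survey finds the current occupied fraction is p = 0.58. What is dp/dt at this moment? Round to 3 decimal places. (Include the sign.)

Colonization term: c·p·(1−p) = 0.73×0.58×0.4200 = 0.17783.
Extinction term: e·p = 0.27840.
dp/dt = 0.17783 − 0.27840 = -0.10057.

-0.101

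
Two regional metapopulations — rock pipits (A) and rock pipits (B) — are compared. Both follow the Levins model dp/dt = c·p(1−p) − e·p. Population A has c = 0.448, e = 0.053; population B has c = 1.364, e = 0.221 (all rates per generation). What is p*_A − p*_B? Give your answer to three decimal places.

A: p*_A = 1 − 0.053/0.448 = 0.8817.
B: p*_B = 1 − 0.221/1.364 = 0.8380.
p*_A − p*_B = 0.8817 − 0.8380 = 0.0437.

0.044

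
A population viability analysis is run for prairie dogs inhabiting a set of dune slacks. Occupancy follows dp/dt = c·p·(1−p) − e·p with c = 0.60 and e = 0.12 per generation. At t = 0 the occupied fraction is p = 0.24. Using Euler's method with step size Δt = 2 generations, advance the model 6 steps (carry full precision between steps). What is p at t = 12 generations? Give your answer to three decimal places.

0.800

Update rule: p ← p + [c·p·(1−p) − e·p]·Δt with Δt = 2.
p: 0.24000 → 0.40128  (Δp = +0.16128)
p: 0.40128 → 0.59328  (Δp = +0.19200)
p: 0.59328 → 0.74045  (Δp = +0.14717)
p: 0.74045 → 0.79336  (Δp = +0.05291)
p: 0.79336 → 0.79968  (Δp = +0.00632)
p: 0.79968 → 0.79999  (Δp = +0.00031)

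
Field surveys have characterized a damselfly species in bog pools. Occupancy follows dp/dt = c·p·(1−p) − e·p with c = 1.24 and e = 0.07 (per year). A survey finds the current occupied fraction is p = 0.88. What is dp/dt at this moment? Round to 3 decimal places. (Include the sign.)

Colonization term: c·p·(1−p) = 1.24×0.88×0.1200 = 0.13094.
Extinction term: e·p = 0.06160.
dp/dt = 0.13094 − 0.06160 = 0.06934.

0.069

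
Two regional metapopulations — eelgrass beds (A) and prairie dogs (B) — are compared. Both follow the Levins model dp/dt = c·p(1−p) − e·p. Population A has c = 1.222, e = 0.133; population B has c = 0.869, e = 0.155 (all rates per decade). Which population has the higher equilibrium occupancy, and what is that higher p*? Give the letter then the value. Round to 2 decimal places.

A, 0.89

A: p*_A = 1 − 0.133/1.222 = 0.8912.
B: p*_B = 1 − 0.155/0.869 = 0.8216.
A is higher at 0.8912.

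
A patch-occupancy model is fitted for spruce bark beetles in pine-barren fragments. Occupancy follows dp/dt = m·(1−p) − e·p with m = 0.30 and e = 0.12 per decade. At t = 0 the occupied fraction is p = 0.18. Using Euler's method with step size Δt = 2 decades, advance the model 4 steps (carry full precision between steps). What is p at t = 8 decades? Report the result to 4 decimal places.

0.7139

Update rule: p ← p + [m·(1−p) − e·p]·Δt with Δt = 2.
p: 0.18000 → 0.62880  (Δp = +0.44880)
p: 0.62880 → 0.70061  (Δp = +0.07181)
p: 0.70061 → 0.71210  (Δp = +0.01149)
p: 0.71210 → 0.71394  (Δp = +0.00184)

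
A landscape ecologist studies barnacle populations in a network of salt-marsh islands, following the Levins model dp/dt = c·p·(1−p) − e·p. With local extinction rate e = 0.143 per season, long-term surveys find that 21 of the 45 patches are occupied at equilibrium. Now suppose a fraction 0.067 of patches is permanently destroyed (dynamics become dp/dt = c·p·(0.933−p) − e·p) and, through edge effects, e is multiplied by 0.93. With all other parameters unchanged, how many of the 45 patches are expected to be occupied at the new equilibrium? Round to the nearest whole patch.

Observed p* = 21/45 = 0.46667.
Balance c(1−p*) = e gives c = e/(1 − 0.46667) = 0.143/0.53333 = 0.26813.
New p* = 0.933 − e/c = 0.933 − 0.13299/0.26813 = 0.43701.
Expected occupied = 45 × 0.43701 = 19.67 ≈ 20.

20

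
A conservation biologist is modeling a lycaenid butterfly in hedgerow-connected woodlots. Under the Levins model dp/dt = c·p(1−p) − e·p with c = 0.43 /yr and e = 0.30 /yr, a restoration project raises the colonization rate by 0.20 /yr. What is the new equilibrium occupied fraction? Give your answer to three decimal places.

Before: p* = 1 − 0.30/0.43 = 0.3023.
After the change, c = 0.63, e = 0.3, so p* = 1 − 0.3/0.63 = 0.5238.

0.524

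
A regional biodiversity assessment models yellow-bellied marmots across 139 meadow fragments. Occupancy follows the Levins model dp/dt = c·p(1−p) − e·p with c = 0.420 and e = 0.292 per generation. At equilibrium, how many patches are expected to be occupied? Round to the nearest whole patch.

p* = 1 − e/c = 1 − 0.292/0.420 = 0.3048.
Expected occupied patches = N × p* = 139 × 0.3048 = 42.36 ≈ 42.

42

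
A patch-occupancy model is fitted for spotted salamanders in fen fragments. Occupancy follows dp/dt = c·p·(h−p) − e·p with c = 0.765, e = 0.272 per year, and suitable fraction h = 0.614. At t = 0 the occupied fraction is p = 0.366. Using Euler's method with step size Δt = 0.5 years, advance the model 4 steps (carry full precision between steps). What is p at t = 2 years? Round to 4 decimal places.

0.3194

Update rule: p ← p + [c·p·(h−p) − e·p]·Δt with Δt = 0.5.
step 1: Δp = -0.01506, p = 0.35094
step 2: Δp = -0.01242, p = 0.33853
step 3: Δp = -0.01037, p = 0.32816
step 4: Δp = -0.00875, p = 0.31941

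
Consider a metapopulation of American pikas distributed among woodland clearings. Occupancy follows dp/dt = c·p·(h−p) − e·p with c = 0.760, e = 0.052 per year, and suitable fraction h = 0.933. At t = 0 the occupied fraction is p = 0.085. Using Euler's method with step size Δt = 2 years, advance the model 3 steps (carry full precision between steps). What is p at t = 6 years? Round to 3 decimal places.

0.657

Update rule: p ← p + [c·p·(h−p) − e·p]·Δt with Δt = 2.
t = 2: p = 0.08500 + (+0.10072) = 0.18572
t = 4: p = 0.18572 + (+0.19164) = 0.37736
t = 6: p = 0.37736 + (+0.27946) = 0.65682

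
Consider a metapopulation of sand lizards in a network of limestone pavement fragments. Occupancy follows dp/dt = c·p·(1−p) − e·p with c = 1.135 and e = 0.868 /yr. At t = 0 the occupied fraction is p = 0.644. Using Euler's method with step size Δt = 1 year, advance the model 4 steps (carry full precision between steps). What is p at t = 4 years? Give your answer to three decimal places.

0.265

Update rule: p ← p + [c·p·(1−p) − e·p]·Δt with Δt = 1.
  1  |  dp/dt·Δt = -0.298777  |  p_1 = 0.345223
  2  |  dp/dt·Δt = -0.043093  |  p_2 = 0.302129
  3  |  dp/dt·Δt = -0.022937  |  p_3 = 0.279193
  4  |  dp/dt·Δt = -0.013927  |  p_4 = 0.265265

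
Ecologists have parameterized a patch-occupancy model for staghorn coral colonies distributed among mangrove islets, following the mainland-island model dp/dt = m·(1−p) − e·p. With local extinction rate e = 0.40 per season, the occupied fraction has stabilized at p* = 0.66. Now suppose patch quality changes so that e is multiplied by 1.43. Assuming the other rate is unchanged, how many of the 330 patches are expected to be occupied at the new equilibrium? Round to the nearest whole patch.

190

Balance m(1−p*) = e·p* gives m = e·p*/(1−p*) = 0.40×0.66000/0.34000 = 0.77647.
New p* = m/(m+e) = 0.77647/(0.77647+0.57200) = 0.57582.
Expected occupied = 330 × 0.57582 = 190.02 ≈ 190.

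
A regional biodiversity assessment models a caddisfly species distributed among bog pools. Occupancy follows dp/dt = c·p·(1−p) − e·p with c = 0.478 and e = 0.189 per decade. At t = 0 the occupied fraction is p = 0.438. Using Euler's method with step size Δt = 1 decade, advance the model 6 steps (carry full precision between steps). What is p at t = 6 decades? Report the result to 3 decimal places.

0.573

Update rule: p ← p + [c·p·(1−p) − e·p]·Δt with Δt = 1.
  1  |  dp/dt·Δt = +0.034881  |  p_1 = 0.472881
  2  |  dp/dt·Δt = +0.029774  |  p_2 = 0.502655
  3  |  dp/dt·Δt = +0.024495  |  p_3 = 0.527150
  4  |  dp/dt·Δt = +0.019516  |  p_4 = 0.546666
  5  |  dp/dt·Δt = +0.015139  |  p_5 = 0.561805
  6  |  dp/dt·Δt = +0.011493  |  p_6 = 0.573298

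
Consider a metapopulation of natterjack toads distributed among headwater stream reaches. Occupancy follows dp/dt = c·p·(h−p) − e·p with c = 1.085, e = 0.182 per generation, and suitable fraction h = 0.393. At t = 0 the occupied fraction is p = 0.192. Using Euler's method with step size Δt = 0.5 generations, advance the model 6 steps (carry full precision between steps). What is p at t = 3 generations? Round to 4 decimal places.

Update rule: p ← p + [c·p·(h−p) − e·p]·Δt with Δt = 0.5.
  1  |  dp/dt·Δt = +0.003464  |  p_1 = 0.195464
  2  |  dp/dt·Δt = +0.003159  |  p_2 = 0.198623
  3  |  dp/dt·Δt = +0.002870  |  p_3 = 0.201493
  4  |  dp/dt·Δt = +0.002598  |  p_4 = 0.204091
  5  |  dp/dt·Δt = +0.002344  |  p_5 = 0.206435
  6  |  dp/dt·Δt = +0.002108  |  p_6 = 0.208543

0.2085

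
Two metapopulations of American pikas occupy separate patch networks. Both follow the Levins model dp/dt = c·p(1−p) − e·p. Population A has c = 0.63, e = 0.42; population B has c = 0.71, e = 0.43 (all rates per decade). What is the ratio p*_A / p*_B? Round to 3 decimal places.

0.845

A: p*_A = 1 − 0.42/0.63 = 0.3333.
B: p*_B = 1 − 0.43/0.71 = 0.3944.
p*_A / p*_B = 0.3333/0.3944 = 0.8452.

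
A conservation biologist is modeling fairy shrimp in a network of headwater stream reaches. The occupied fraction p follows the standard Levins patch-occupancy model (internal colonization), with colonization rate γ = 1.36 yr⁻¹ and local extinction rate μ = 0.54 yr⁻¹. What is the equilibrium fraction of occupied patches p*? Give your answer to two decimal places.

0.60

Setting dp/dt = 0 and dividing through by p* gives γ·(1−p*) = μ.
So p* = 1 − μ/γ = 1 − 0.54/1.36 = 1 − 0.3971 = 0.6029.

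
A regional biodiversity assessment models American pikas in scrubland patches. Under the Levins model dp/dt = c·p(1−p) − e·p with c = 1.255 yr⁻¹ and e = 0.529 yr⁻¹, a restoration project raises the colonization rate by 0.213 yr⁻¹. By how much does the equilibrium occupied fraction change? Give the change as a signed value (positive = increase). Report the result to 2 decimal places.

0.06

Before: p* = 1 − 0.529/1.255 = 0.5785.
After the change, c = 1.468, e = 0.529, so p* = 1 − 0.529/1.468 = 0.6396.
Δp* = 0.6396 − 0.5785 = +0.0612.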